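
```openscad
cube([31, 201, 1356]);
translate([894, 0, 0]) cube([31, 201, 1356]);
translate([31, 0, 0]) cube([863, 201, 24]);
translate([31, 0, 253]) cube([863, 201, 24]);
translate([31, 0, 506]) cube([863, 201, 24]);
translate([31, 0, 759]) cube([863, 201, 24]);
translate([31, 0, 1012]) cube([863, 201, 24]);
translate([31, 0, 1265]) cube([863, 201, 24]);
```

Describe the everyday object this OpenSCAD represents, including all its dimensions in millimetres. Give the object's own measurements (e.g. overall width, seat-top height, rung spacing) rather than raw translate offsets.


An open bookshelf. Two side panels, each 31 mm thick, 201 mm deep and 1356 mm tall, stand 925 mm apart (outside-to-outside). Between them sit 6 shelves, each 24 mm thick and 201 mm deep, spanning the full gap between the sides. The bottom shelf rests on the floor (its underside at z = 0) and the clear gap between one shelf's top and the next shelf's underside is 229 mm.


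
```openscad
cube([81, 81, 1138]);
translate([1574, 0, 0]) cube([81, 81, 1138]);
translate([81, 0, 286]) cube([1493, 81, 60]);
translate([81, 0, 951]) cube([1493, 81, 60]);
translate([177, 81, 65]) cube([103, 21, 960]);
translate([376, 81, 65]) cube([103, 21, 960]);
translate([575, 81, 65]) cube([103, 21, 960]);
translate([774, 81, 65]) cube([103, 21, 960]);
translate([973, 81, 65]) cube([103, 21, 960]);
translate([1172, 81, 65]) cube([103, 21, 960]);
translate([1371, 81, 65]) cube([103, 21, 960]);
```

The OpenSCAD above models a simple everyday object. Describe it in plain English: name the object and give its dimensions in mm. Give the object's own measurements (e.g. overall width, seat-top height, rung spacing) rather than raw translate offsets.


A fence section. Two 81×81 mm posts, 1138 mm tall, stand on the floor with a clear span of 1493 mm between their inner faces. Two horizontal rails of 81×60 mm section span the gap between the posts with their undersides at z = 286 mm and z = 951 mm, flush with the posts' −y face. 7 pickets, each 103 mm wide, 21 mm thick and 960 mm tall, are fixed to the +y face of the rails with their bottoms at z = 65 mm, spaced across the span with a 96 mm gap after the −x post and between neighbouring pickets, with 100 mm left before the +x post.


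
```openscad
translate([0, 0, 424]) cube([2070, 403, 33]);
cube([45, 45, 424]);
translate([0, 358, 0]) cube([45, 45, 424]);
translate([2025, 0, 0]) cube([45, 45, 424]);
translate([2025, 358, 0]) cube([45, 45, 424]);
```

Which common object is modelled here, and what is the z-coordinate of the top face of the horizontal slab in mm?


A bench. The seat-top height is 457 mm.

A long slab on four corner posts — a bench. The slab sits at z = 424 with thickness 33, so the top is 424 + 33 = 457 mm.


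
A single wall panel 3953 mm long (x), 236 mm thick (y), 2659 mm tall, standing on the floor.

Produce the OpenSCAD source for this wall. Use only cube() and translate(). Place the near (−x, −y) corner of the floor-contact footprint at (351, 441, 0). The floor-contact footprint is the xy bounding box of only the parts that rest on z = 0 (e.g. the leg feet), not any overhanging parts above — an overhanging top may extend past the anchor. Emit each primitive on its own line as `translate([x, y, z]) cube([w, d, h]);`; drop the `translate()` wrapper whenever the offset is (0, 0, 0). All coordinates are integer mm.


translate([351, 441, 0]) cube([3953, 236, 2659]);


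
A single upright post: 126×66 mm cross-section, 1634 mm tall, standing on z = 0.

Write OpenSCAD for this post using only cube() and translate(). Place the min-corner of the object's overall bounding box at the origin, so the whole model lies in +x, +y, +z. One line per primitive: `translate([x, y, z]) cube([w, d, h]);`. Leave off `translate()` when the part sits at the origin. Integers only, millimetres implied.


cube([126, 66, 1634]);


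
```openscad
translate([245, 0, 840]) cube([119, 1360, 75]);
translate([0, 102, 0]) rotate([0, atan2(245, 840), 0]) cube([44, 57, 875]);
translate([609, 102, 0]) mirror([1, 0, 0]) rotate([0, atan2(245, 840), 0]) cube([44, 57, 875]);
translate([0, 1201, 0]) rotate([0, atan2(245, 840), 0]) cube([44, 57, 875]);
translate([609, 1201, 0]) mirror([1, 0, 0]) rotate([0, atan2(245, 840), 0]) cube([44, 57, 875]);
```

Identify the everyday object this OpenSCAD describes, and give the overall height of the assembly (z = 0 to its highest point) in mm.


A sawhorse. The overall height is 915 mm.

A beam across two mirrored pairs of raked legs — a sawhorse. The beam's underside is at z = 840 (matching the legs' vertical rise in atan2(245, 840)) and the beam is 75 mm tall, so its top is at 840 + 75 = 915 mm. The raked legs top out at the beam's underside, so that is the highest point.


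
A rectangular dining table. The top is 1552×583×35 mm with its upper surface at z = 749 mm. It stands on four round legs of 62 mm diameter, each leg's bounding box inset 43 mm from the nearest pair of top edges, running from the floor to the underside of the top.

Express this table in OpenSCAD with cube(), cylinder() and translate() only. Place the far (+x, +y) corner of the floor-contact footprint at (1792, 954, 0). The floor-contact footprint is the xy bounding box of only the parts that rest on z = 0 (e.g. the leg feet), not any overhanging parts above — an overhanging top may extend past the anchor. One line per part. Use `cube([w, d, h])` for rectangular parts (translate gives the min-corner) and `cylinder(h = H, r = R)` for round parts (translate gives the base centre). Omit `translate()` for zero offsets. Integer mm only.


translate([283, 414, 714]) cube([1552, 583, 35]);
translate([357, 488, 0]) cylinder(h = 714, r = 31);
translate([1761, 488, 0]) cylinder(h = 714, r = 31);
translate([357, 923, 0]) cylinder(h = 714, r = 31);
translate([1761, 923, 0]) cylinder(h = 714, r = 31);


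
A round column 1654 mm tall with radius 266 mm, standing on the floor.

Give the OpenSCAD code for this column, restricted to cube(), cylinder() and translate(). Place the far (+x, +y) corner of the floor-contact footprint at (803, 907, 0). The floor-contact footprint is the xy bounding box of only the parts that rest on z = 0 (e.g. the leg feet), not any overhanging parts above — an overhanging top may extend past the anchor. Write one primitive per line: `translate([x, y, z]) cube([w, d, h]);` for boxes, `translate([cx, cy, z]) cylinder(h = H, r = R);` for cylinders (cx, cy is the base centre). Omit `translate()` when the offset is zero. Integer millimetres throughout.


translate([537, 641, 0]) cylinder(h = 1654, r = 266);


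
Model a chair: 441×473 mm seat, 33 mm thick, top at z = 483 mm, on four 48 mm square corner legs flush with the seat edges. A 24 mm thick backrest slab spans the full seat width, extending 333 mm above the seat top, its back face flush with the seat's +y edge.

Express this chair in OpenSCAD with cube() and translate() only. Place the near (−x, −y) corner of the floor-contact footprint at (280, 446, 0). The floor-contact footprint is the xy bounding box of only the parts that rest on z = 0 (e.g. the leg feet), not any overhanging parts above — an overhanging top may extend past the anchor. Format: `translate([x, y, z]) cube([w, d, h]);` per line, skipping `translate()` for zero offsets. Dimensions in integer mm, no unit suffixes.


translate([280, 446, 450]) cube([441, 473, 33]);
translate([280, 446, 0]) cube([48, 48, 450]);
translate([673, 446, 0]) cube([48, 48, 450]);
translate([280, 871, 0]) cube([48, 48, 450]);
translate([673, 871, 0]) cube([48, 48, 450]);
translate([280, 895, 483]) cube([441, 24, 333]);


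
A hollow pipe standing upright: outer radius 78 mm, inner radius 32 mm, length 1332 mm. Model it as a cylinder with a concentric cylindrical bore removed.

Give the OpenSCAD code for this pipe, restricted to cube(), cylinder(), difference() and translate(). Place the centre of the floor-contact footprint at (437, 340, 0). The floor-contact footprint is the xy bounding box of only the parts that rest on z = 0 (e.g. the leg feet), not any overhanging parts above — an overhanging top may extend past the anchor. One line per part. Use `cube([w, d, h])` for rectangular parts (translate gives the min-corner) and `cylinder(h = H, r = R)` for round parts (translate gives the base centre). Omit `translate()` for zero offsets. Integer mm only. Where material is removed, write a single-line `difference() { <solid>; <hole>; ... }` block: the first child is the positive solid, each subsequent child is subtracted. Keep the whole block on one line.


difference() { translate([437, 340, 0]) cylinder(h = 1332, r = 78); translate([437, 340, 0]) cylinder(h = 1332, r = 32); }


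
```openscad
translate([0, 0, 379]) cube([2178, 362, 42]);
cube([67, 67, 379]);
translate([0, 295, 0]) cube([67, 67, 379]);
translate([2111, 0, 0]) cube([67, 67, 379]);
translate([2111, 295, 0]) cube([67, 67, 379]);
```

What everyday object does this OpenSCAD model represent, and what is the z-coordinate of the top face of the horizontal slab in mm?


A bench. The seat-top height is 421 mm.

A long slab on four corner posts — a bench. The slab sits at z = 379 with thickness 42, so the top is 379 + 42 = 421 mm.


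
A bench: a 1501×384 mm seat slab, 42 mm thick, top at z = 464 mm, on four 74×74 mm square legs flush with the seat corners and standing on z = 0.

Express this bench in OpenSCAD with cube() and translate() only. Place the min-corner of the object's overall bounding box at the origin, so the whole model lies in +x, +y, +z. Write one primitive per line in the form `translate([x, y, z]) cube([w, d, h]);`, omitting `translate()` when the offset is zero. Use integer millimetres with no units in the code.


translate([0, 0, 422]) cube([1501, 384, 42]);
cube([74, 74, 422]);
translate([0, 310, 0]) cube([74, 74, 422]);
translate([1427, 0, 0]) cube([74, 74, 422]);
translate([1427, 310, 0]) cube([74, 74, 422]);


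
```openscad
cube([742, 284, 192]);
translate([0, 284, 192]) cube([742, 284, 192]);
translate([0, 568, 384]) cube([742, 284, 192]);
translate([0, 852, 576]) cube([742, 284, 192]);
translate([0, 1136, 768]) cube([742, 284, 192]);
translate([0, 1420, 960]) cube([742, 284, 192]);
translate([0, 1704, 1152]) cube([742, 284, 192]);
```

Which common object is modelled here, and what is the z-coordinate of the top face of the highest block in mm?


A staircase. The total rise is 1344 mm.

7 identical blocks, each offset up and back from the previous — a staircase. Each step is 192 mm tall and there are 7 of them, so the total rise is 7 × 192 = 1344 mm.


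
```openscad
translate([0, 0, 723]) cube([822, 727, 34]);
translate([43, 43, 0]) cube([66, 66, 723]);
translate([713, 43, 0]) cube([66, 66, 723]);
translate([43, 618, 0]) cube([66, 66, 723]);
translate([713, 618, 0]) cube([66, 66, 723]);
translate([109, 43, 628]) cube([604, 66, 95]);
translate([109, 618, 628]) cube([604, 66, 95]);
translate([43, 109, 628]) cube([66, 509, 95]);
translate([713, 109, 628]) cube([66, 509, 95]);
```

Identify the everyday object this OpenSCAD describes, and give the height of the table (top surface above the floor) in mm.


A table. The table height is 757 mm.

A 822×727×34 slab sits at z = 723 on four 66 mm square posts — a table. The top surface is at 723 + 34 = 757 mm.


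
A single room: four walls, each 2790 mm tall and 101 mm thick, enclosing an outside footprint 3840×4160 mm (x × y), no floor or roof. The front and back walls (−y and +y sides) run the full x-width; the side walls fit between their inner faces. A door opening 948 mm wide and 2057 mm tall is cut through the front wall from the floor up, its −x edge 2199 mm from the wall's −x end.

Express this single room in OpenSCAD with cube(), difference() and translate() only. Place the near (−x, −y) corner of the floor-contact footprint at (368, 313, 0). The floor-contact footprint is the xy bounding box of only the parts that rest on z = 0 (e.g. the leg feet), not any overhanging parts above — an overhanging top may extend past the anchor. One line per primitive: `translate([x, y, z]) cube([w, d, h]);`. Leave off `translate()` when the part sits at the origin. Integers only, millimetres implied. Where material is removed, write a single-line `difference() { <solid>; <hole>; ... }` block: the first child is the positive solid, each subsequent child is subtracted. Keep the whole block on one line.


difference() { translate([368, 313, 0]) cube([3840, 101, 2790]); translate([2567, 313, 0]) cube([948, 101, 2057]); }
translate([368, 4372, 0]) cube([3840, 101, 2790]);
translate([368, 414, 0]) cube([101, 3958, 2790]);
translate([4107, 414, 0]) cube([101, 3958, 2790]);


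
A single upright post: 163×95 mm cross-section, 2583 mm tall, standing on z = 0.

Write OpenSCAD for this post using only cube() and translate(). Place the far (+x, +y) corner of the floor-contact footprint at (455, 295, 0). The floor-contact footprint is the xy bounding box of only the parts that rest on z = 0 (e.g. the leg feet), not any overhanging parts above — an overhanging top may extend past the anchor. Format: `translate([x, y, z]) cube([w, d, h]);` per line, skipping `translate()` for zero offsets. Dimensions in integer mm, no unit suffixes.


translate([292, 200, 0]) cube([163, 95, 2583]);


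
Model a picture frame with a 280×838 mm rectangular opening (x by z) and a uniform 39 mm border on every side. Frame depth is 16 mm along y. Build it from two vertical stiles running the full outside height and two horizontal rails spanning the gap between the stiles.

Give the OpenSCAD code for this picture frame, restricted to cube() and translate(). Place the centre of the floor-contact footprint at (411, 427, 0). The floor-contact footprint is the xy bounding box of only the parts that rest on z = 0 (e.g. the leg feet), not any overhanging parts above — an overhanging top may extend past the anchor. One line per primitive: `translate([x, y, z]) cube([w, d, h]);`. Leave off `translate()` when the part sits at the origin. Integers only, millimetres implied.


translate([232, 419, 0]) cube([39, 16, 916]);
translate([551, 419, 0]) cube([39, 16, 916]);
translate([271, 419, 0]) cube([280, 16, 39]);
translate([271, 419, 877]) cube([280, 16, 39]);


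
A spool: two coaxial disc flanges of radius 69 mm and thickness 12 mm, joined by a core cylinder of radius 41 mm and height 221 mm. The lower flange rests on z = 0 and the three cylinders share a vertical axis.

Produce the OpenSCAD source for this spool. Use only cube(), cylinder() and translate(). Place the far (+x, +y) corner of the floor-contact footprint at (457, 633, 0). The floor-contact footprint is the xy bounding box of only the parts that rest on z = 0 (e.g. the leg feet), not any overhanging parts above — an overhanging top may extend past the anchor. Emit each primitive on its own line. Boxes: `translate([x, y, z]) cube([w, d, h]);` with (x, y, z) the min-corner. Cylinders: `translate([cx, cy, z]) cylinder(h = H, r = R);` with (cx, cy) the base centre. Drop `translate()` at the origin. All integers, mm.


translate([388, 564, 0]) cylinder(h = 12, r = 69);
translate([388, 564, 12]) cylinder(h = 221, r = 41);
translate([388, 564, 233]) cylinder(h = 12, r = 69);


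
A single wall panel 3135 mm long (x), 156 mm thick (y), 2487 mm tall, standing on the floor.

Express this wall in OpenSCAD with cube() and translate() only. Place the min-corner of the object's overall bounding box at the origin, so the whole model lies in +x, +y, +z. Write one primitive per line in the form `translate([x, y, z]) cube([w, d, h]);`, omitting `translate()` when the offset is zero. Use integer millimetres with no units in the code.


cube([3135, 156, 2487]);


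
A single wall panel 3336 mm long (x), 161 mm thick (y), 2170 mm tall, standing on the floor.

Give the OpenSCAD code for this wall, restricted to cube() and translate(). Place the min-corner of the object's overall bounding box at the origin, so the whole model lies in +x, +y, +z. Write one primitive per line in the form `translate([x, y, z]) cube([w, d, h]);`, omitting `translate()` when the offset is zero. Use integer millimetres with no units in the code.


cube([3336, 161, 2170]);


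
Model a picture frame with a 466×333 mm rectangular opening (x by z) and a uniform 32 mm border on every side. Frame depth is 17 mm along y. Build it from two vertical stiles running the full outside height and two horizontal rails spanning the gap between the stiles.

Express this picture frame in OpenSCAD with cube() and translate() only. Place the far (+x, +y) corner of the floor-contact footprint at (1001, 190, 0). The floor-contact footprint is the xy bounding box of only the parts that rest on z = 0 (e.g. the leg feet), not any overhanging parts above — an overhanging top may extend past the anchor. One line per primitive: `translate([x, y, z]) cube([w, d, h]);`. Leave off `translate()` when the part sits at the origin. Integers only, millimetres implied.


translate([471, 173, 0]) cube([32, 17, 397]);
translate([969, 173, 0]) cube([32, 17, 397]);
translate([503, 173, 0]) cube([466, 17, 32]);
translate([503, 173, 365]) cube([466, 17, 32]);


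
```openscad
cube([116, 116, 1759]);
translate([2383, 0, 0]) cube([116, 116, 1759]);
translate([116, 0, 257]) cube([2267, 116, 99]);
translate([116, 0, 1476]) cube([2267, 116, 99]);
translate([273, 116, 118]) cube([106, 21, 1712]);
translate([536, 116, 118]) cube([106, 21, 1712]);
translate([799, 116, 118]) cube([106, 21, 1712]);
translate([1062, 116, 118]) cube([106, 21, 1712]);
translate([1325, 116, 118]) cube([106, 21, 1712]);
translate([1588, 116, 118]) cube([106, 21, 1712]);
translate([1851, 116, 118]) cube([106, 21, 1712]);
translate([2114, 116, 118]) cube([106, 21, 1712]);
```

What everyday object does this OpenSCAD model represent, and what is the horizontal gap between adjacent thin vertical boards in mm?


A fence section. The picket gap is 157 mm.

Two posts, two rails, 8 pickets — a fence section. Span 2267 mm holds 8 pickets of 106 mm with 9 equal gaps: ⌊(2267 − 8·106) / 9⌋ = 157 mm.


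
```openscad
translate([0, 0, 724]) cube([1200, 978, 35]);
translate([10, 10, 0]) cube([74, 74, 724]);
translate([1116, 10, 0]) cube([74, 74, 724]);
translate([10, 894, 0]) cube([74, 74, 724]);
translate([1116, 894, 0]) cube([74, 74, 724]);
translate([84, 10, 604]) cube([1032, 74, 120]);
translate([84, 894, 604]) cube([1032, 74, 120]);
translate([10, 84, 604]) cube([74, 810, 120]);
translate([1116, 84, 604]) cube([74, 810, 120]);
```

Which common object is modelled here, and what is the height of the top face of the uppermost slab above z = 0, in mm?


A table. The table height is 759 mm.

A 1200×978×35 slab sits at z = 724 on four 74 mm square posts — a table. The top surface is at 724 + 35 = 759 mm.


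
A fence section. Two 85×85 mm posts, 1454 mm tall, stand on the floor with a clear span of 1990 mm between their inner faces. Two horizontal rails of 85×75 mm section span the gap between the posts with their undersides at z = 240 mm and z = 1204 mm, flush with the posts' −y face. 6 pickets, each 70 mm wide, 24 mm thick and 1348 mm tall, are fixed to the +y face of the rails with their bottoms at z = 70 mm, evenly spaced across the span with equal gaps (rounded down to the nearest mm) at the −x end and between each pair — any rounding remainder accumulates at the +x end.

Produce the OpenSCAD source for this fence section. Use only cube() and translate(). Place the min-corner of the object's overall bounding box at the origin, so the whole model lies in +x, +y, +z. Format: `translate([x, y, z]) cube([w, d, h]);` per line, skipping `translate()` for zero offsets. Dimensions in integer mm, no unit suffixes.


cube([85, 85, 1454]);
translate([2075, 0, 0]) cube([85, 85, 1454]);
translate([85, 0, 240]) cube([1990, 85, 75]);
translate([85, 0, 1204]) cube([1990, 85, 75]);
translate([309, 85, 70]) cube([70, 24, 1348]);
translate([603, 85, 70]) cube([70, 24, 1348]);
translate([897, 85, 70]) cube([70, 24, 1348]);
translate([1191, 85, 70]) cube([70, 24, 1348]);
translate([1485, 85, 70]) cube([70, 24, 1348]);
translate([1779, 85, 70]) cube([70, 24, 1348]);


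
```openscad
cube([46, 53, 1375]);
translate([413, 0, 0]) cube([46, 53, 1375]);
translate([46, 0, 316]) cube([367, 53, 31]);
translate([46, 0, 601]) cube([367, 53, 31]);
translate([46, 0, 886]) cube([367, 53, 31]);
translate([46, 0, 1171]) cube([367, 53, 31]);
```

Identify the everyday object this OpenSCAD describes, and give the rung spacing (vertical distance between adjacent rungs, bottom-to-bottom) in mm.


A ladder. The rung spacing is 285 mm.

Two tall 46×53 posts with 4 short bars between them — a ladder. Adjacent rungs sit at z = 316 and z = 601, so the spacing is 601 − 316 = 285 mm.


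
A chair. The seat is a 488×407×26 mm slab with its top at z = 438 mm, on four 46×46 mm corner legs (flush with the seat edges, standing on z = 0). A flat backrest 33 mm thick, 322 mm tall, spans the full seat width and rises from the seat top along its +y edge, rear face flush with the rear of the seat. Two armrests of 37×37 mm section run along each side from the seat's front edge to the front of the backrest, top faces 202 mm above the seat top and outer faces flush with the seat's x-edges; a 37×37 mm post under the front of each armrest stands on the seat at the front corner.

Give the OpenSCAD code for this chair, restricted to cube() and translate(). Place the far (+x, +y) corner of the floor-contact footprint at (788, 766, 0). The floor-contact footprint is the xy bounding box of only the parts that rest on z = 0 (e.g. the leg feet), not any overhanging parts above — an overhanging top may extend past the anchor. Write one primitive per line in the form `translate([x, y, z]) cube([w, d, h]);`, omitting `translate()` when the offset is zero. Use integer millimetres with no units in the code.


translate([300, 359, 412]) cube([488, 407, 26]);
translate([300, 359, 0]) cube([46, 46, 412]);
translate([742, 359, 0]) cube([46, 46, 412]);
translate([300, 720, 0]) cube([46, 46, 412]);
translate([742, 720, 0]) cube([46, 46, 412]);
translate([300, 733, 438]) cube([488, 33, 322]);
translate([300, 359, 603]) cube([37, 374, 37]);
translate([751, 359, 603]) cube([37, 374, 37]);
translate([300, 359, 438]) cube([37, 37, 165]);
translate([751, 359, 438]) cube([37, 37, 165]);


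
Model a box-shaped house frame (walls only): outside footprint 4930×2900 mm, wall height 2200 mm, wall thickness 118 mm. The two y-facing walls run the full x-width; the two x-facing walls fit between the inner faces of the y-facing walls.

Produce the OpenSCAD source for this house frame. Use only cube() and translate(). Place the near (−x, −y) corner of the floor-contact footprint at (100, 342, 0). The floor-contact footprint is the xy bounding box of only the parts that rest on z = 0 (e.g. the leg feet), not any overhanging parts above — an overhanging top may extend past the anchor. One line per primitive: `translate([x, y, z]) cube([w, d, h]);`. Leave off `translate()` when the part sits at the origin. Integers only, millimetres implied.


translate([100, 342, 0]) cube([4930, 118, 2200]);
translate([100, 3124, 0]) cube([4930, 118, 2200]);
translate([100, 460, 0]) cube([118, 2664, 2200]);
translate([4912, 460, 0]) cube([118, 2664, 2200]);


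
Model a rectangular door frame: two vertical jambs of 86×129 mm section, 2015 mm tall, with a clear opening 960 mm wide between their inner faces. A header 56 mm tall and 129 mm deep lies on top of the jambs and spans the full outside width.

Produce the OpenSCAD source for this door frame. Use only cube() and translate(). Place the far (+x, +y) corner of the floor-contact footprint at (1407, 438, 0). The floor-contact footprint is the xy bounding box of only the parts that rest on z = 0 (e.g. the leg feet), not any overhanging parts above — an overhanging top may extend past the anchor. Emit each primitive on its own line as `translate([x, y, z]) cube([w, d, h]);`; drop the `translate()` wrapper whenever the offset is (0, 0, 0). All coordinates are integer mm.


translate([275, 309, 0]) cube([86, 129, 2015]);
translate([1321, 309, 0]) cube([86, 129, 2015]);
translate([275, 309, 2015]) cube([1132, 129, 56]);


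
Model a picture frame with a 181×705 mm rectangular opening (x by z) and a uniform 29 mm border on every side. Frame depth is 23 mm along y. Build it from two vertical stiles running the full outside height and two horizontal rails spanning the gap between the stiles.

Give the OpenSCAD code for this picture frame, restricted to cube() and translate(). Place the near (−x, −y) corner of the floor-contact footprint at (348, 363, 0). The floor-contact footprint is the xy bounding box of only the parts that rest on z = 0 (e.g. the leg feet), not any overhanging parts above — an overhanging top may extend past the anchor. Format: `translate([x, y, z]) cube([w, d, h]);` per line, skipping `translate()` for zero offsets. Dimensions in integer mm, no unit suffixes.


translate([348, 363, 0]) cube([29, 23, 763]);
translate([558, 363, 0]) cube([29, 23, 763]);
translate([377, 363, 0]) cube([181, 23, 29]);
translate([377, 363, 734]) cube([181, 23, 29]);


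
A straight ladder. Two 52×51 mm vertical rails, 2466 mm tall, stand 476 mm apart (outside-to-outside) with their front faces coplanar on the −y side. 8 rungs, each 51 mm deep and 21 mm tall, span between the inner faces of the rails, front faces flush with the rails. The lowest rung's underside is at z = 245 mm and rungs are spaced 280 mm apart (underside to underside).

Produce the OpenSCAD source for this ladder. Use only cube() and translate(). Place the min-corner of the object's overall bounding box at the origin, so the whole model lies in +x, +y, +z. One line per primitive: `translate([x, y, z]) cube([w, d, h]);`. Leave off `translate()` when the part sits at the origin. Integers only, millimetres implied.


// rung span = 476 - 2*52 = 372
// rung[k] z = 245 + k*280
cube([52, 51, 2466]);
translate([424, 0, 0]) cube([52, 51, 2466]);
translate([52, 0, 245]) cube([372, 51, 21]);
translate([52, 0, 525]) cube([372, 51, 21]);
translate([52, 0, 805]) cube([372, 51, 21]);
translate([52, 0, 1085]) cube([372, 51, 21]);
translate([52, 0, 1365]) cube([372, 51, 21]);
translate([52, 0, 1645]) cube([372, 51, 21]);
translate([52, 0, 1925]) cube([372, 51, 21]);
translate([52, 0, 2205]) cube([372, 51, 21]);


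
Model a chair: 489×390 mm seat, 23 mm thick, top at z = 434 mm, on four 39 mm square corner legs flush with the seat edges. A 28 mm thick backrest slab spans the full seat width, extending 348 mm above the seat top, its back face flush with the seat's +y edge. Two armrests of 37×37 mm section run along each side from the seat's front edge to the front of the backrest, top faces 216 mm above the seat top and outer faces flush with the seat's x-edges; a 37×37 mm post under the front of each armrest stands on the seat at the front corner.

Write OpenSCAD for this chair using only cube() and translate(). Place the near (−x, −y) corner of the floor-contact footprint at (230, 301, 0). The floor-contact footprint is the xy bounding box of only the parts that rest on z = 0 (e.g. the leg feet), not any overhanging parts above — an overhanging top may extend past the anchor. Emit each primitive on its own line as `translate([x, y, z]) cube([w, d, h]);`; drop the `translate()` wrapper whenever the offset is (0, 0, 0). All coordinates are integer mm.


// leg_h = 434 - 23 = 411
// arm post h = 216 - 37 = 179
translate([230, 301, 411]) cube([489, 390, 23]);
translate([230, 301, 0]) cube([39, 39, 411]);
translate([680, 301, 0]) cube([39, 39, 411]);
translate([230, 652, 0]) cube([39, 39, 411]);
translate([680, 652, 0]) cube([39, 39, 411]);
translate([230, 663, 434]) cube([489, 28, 348]);
translate([230, 301, 613]) cube([37, 362, 37]);
translate([682, 301, 613]) cube([37, 362, 37]);
translate([230, 301, 434]) cube([37, 37, 179]);
translate([682, 301, 434]) cube([37, 37, 179]);


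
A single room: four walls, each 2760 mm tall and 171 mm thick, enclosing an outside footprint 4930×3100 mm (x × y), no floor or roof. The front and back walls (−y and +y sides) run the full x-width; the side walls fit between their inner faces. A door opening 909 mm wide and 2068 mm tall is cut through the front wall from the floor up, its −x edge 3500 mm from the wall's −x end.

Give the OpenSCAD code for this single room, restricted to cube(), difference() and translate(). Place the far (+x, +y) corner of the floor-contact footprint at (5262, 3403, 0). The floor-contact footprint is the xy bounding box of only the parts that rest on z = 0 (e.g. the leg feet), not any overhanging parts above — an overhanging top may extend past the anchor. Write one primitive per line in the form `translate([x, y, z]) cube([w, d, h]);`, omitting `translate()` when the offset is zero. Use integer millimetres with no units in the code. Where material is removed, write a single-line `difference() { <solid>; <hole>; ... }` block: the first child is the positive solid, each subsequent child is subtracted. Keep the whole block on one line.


difference() { translate([332, 303, 0]) cube([4930, 171, 2760]); translate([3832, 303, 0]) cube([909, 171, 2068]); }
translate([332, 3232, 0]) cube([4930, 171, 2760]);
translate([332, 474, 0]) cube([171, 2758, 2760]);
translate([5091, 474, 0]) cube([171, 2758, 2760]);


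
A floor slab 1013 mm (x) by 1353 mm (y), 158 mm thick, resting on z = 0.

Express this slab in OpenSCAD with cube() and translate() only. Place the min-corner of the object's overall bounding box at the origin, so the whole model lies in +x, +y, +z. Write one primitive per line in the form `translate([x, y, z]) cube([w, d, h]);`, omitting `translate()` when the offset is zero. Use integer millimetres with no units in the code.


cube([1013, 1353, 158]);


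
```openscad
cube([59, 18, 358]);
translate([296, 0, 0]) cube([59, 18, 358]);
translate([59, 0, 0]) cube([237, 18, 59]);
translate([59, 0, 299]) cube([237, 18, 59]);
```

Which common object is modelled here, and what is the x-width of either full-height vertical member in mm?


A picture frame. The border width is 59 mm.

Four thin pieces enclosing a rectangular opening — a picture frame. The two full-height stiles are 358 mm tall; the top rail sits at z = 299 and is 59 mm tall, so the border above the opening is 358 − 299 = 59 mm, matching the stile x-width.


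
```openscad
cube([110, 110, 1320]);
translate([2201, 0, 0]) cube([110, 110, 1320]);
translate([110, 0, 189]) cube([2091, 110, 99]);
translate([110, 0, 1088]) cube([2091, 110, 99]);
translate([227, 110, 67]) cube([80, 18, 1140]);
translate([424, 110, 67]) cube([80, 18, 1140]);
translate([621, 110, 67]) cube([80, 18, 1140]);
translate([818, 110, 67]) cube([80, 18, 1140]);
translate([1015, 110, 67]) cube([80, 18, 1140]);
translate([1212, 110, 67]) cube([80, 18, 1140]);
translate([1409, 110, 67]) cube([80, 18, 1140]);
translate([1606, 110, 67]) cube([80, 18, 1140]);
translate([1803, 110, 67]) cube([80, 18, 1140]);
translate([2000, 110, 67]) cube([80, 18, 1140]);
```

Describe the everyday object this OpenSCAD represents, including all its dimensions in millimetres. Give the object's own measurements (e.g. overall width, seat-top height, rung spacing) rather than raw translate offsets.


A fence section. Two 110×110 mm posts, 1320 mm tall, stand on the floor with a clear span of 2091 mm between their inner faces. Two horizontal rails of 110×99 mm section span the gap between the posts with their undersides at z = 189 mm and z = 1088 mm, flush with the posts' −y face. 10 pickets, each 80 mm wide, 18 mm thick and 1140 mm tall, are fixed to the +y face of the rails with their bottoms at z = 67 mm, spaced across the span with a 117 mm gap after the −x post and between neighbouring pickets, with 121 mm left before the +x post.


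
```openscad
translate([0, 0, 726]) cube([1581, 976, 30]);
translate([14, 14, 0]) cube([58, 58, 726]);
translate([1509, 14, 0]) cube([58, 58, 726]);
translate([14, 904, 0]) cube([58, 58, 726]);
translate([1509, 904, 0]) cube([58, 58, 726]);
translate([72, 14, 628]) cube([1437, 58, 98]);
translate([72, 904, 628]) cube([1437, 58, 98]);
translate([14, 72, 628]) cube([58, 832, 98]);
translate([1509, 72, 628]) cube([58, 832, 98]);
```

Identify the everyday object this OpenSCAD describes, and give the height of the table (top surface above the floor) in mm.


A table. The table height is 756 mm.

A 1581×976×30 slab sits at z = 726 on four 58 mm square posts — a table. The top surface is at 726 + 30 = 756 mm.


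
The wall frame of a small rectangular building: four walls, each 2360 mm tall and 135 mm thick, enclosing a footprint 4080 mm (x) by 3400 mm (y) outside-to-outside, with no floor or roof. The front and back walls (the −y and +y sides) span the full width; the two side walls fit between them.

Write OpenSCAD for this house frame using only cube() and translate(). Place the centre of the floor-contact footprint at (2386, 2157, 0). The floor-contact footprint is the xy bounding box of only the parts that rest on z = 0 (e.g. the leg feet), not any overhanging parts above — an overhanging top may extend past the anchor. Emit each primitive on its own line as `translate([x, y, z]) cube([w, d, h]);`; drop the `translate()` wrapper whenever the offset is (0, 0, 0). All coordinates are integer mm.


translate([346, 457, 0]) cube([4080, 135, 2360]);
translate([346, 3722, 0]) cube([4080, 135, 2360]);
translate([346, 592, 0]) cube([135, 3130, 2360]);
translate([4291, 592, 0]) cube([135, 3130, 2360]);


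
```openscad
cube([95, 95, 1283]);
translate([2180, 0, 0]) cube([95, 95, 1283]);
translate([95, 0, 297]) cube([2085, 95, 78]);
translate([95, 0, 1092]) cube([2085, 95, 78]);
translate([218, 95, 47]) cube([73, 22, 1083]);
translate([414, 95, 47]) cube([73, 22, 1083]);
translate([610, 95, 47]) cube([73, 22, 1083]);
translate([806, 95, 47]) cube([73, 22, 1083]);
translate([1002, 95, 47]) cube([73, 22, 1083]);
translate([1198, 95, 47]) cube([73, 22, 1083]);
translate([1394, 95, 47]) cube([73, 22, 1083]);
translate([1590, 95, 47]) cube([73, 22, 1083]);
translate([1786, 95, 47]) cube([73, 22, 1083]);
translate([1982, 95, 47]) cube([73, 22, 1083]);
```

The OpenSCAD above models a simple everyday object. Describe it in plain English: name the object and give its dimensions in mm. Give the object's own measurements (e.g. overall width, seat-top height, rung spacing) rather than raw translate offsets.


A fence section. Two 95×95 mm posts, 1283 mm tall, stand on the floor with a clear span of 2085 mm between their inner faces. Two horizontal rails of 95×78 mm section span the gap between the posts with their undersides at z = 297 mm and z = 1092 mm, flush with the posts' −y face. 10 pickets, each 73 mm wide, 22 mm thick and 1083 mm tall, are fixed to the +y face of the rails with their bottoms at z = 47 mm, spaced across the span with a 123 mm gap after the −x post and between neighbouring pickets, with 125 mm left before the +x post.


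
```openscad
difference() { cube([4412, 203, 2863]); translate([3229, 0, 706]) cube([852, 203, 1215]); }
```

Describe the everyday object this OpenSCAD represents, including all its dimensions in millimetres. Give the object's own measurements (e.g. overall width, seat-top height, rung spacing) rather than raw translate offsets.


A wall 4412 mm long (x), 203 mm thick (y), 2863 mm tall, with a rectangular window opening cut through it. The opening is 852 mm wide and 1215 mm tall; its sill is at z = 706 mm and its near (−x) edge is 3229 mm from the wall's −x end. The opening passes through the full wall thickness.


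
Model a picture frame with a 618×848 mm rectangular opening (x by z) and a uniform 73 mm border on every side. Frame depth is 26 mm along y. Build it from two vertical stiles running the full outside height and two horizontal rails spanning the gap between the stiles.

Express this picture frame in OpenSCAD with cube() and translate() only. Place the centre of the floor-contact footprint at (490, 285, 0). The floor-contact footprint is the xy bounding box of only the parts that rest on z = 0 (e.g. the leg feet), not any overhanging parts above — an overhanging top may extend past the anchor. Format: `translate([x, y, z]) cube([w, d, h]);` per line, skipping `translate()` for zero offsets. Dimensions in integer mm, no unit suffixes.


translate([108, 272, 0]) cube([73, 26, 994]);
translate([799, 272, 0]) cube([73, 26, 994]);
translate([181, 272, 0]) cube([618, 26, 73]);
translate([181, 272, 921]) cube([618, 26, 73]);


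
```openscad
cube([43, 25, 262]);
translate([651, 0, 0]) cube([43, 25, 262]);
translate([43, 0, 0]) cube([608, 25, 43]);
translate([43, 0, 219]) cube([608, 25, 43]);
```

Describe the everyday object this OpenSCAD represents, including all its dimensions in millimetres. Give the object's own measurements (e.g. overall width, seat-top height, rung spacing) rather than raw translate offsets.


A rectangular picture frame lying in the x–z plane (depth along y). The opening is 608 mm wide (x) by 176 mm tall (z), surrounded by a border 43 mm wide on all four sides. The frame is 25 mm deep and is made of two full-height vertical stiles with two horizontal rails fitted between them.


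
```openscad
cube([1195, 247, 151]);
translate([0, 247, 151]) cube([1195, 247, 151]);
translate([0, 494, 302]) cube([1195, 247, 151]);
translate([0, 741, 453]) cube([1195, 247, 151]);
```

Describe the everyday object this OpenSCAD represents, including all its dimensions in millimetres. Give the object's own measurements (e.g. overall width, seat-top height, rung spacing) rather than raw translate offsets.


A straight staircase of 4 solid steps. Each step is 1195 mm wide (x), 247 mm deep (y, the going) and 151 mm tall (the rise). The first step rests on the floor; each subsequent step sits one going further in +y and one rise higher in +z, directly behind and above the previous step with no overlap.


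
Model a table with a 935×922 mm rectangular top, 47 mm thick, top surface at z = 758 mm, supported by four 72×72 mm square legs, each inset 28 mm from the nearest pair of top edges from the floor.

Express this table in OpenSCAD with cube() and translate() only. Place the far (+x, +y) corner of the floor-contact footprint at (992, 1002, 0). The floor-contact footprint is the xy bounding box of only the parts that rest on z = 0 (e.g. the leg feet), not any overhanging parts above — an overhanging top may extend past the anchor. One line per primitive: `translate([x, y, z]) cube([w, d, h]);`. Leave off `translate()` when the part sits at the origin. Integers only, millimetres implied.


translate([85, 108, 711]) cube([935, 922, 47]);
translate([113, 136, 0]) cube([72, 72, 711]);
translate([920, 136, 0]) cube([72, 72, 711]);
translate([113, 930, 0]) cube([72, 72, 711]);
translate([920, 930, 0]) cube([72, 72, 711]);


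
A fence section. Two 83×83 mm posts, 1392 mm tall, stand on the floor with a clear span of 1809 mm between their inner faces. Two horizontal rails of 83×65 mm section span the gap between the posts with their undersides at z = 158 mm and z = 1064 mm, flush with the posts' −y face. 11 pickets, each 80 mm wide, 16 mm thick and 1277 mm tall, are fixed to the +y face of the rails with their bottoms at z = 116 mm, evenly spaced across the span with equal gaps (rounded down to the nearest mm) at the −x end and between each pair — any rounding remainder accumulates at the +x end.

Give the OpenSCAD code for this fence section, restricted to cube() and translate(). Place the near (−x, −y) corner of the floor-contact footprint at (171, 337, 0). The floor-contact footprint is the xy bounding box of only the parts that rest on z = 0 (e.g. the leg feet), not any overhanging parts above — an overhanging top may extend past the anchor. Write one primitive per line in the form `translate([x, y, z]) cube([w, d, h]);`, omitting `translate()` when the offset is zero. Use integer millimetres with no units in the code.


translate([171, 337, 0]) cube([83, 83, 1392]);
translate([2063, 337, 0]) cube([83, 83, 1392]);
translate([254, 337, 158]) cube([1809, 83, 65]);
translate([254, 337, 1064]) cube([1809, 83, 65]);
translate([331, 420, 116]) cube([80, 16, 1277]);
translate([488, 420, 116]) cube([80, 16, 1277]);
translate([645, 420, 116]) cube([80, 16, 1277]);
translate([802, 420, 116]) cube([80, 16, 1277]);
translate([959, 420, 116]) cube([80, 16, 1277]);
translate([1116, 420, 116]) cube([80, 16, 1277]);
translate([1273, 420, 116]) cube([80, 16, 1277]);
translate([1430, 420, 116]) cube([80, 16, 1277]);
translate([1587, 420, 116]) cube([80, 16, 1277]);
translate([1744, 420, 116]) cube([80, 16, 1277]);
translate([1901, 420, 116]) cube([80, 16, 1277]);
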